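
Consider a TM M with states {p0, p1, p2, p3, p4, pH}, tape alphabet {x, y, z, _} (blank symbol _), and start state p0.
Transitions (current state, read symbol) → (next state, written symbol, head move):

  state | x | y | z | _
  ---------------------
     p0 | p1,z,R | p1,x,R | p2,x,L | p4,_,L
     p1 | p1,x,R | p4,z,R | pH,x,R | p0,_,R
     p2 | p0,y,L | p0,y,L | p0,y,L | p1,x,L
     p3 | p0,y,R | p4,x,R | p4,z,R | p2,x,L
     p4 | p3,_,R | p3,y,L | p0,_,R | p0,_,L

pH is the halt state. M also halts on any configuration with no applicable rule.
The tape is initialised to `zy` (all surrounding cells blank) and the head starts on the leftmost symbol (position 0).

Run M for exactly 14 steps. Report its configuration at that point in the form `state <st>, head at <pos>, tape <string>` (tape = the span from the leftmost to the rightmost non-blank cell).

state=p0 head=0 tape=___[z]y_   (p0,z)→(p2,x,L)
state=p2 head=-1 tape=__[_]xy_   (p2,_)→(p1,x,L)
state=p1 head=-2 tape=_[_]xxy_   (p1,_)→(p0,_,R)
state=p0 head=-1 tape=__[x]xy_   (p0,x)→(p1,z,R)
state=p1 head=0 tape=__z[x]y_   (p1,x)→(p1,x,R)
state=p1 head=1 tape=__zx[y]_   (p1,y)→(p4,z,R)
state=p4 head=2 tape=__zxz[_]   (p4,_)→(p0,_,L)
state=p0 head=1 tape=__zx[z]_   (p0,z)→(p2,x,L)
state=p2 head=0 tape=__z[x]x_   (p2,x)→(p0,y,L)
state=p0 head=-1 tape=__[z]yx_   (p0,z)→(p2,x,L)
state=p2 head=-2 tape=_[_]xyx_   (p2,_)→(p1,x,L)
state=p1 head=-3 tape=[_]xxyx_   (p1,_)→(p0,_,R)
state=p0 head=-2 tape=_[x]xyx_   (p0,x)→(p1,z,R)
state=p1 head=-1 tape=_z[x]yx_   (p1,x)→(p1,x,R)
state=p1 head=0 tape=_zx[y]x_
After 14 steps: state p1, head at 0, tape zxyx.

state p1, head at 0, tape zxyx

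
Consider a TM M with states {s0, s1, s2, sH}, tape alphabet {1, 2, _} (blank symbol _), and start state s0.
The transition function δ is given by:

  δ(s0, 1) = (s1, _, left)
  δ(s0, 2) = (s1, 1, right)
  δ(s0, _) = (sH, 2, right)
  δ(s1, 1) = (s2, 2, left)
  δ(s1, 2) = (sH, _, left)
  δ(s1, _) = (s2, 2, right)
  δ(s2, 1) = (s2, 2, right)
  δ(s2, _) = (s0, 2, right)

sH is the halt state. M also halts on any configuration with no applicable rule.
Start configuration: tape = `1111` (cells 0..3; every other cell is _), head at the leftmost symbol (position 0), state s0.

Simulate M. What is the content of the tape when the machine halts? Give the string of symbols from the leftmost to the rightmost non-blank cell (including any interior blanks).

state=s0 head=0 tape=_[1]111   (s0,1)→(s1,_,left)
state=s1 head=-1 tape=[_]_111   (s1,_)→(s2,2,right)
state=s2 head=0 tape=2[_]111   (s2,_)→(s0,2,right)
state=s0 head=1 tape=22[1]11   (s0,1)→(s1,_,left)
state=s1 head=0 tape=2[2]_11   (s1,2)→(sH,_,left)
state=sH head=-1 tape=[2]__11
The non-blank tape span at halt is 2__11.

2__11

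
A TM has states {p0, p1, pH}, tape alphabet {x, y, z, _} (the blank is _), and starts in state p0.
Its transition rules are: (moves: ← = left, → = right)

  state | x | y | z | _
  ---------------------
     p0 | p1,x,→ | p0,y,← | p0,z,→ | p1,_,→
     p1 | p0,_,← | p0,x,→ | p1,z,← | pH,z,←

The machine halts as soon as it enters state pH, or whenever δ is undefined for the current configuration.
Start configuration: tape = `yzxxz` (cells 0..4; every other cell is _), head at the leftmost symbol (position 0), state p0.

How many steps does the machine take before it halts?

p0 | _[y]zxxz   read y → write y, move ←, go to p0
p0 | [_]yzxxz   read _ → write _, move →, go to p1
p1 | _[y]zxxz   read y → write x, move →, go to p0
p0 | _x[z]xxz   read z → write z, move →, go to p0
p0 | _xz[x]xz   read x → write x, move →, go to p1
p1 | _xzx[x]z   read x → write _, move ←, go to p0
p0 | _xz[x]_z   read x → write x, move →, go to p1
p1 | _xzx[_]z   read _ → write z, move ←, go to pH
pH | _xz[x]zz
M halts after 8 transitions.

8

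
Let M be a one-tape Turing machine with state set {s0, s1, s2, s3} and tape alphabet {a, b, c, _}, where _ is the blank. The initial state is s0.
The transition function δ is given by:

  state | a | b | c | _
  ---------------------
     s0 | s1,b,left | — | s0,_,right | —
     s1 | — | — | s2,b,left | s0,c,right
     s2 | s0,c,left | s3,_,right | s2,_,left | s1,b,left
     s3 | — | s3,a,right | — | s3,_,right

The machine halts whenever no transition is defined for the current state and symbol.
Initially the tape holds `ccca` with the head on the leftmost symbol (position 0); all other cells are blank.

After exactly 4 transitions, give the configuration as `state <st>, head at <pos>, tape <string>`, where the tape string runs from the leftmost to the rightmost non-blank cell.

state s1, head at 2, tape b

state=s0 head=0 tape=[c]cca   (s0,c)→(s0,_,right)
state=s0 head=1 tape=_[c]ca   (s0,c)→(s0,_,right)
state=s0 head=2 tape=__[c]a   (s0,c)→(s0,_,right)
state=s0 head=3 tape=___[a]   (s0,a)→(s1,b,left)
state=s1 head=2 tape=__[_]b
After 4 steps: state s1, head at 2, tape b.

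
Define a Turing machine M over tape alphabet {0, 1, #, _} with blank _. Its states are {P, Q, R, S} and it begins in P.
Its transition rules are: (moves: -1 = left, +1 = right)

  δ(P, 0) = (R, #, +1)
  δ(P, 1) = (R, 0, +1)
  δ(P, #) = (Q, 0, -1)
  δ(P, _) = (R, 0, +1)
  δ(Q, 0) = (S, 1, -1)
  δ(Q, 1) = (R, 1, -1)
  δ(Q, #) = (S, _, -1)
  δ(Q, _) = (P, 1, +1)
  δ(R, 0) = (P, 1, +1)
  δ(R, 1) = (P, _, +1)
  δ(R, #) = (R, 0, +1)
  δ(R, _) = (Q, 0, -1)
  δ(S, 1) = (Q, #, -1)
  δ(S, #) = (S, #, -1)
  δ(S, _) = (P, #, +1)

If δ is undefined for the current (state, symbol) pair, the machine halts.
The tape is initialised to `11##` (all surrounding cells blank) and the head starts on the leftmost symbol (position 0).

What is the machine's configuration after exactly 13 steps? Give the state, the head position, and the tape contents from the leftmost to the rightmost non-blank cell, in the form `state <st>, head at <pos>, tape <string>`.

P | _[1]1##_   read 1 → write 0, move +1, go to R
R | _0[1]##_   read 1 → write _, move +1, go to P
P | _0_[#]#_   read # → write 0, move -1, go to Q
Q | _0[_]0#_   read _ → write 1, move +1, go to P
P | _01[0]#_   read 0 → write #, move +1, go to R
R | _01#[#]_   read # → write 0, move +1, go to R
R | _01#0[_]   read _ → write 0, move -1, go to Q
Q | _01#[0]0   read 0 → write 1, move -1, go to S
S | _01[#]10   read # → write #, move -1, go to S
S | _0[1]#10   read 1 → write #, move -1, go to Q
Q | _[0]##10   read 0 → write 1, move -1, go to S
S | [_]1##10   read _ → write #, move +1, go to P
P | #[1]##10   read 1 → write 0, move +1, go to R
R | #0[#]#10
After 13 steps: state R, head at 1, tape #0##10.

state R, head at 1, tape #0##10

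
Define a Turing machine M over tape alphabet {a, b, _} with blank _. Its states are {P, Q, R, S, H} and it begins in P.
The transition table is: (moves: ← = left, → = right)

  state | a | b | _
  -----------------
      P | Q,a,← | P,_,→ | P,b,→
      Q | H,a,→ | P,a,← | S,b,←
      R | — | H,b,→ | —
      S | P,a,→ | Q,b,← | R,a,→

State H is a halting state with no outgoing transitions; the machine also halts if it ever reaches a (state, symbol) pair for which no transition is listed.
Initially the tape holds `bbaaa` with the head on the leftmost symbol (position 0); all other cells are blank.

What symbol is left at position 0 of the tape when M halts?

a

state=P head=0 tape=[b]baaa   (P,b)→(P,_,→)
state=P head=1 tape=_[b]aaa   (P,b)→(P,_,→)
state=P head=2 tape=__[a]aa   (P,a)→(Q,a,←)
state=Q head=1 tape=_[_]aaa   (Q,_)→(S,b,←)
state=S head=0 tape=[_]baaa   (S,_)→(R,a,→)
state=R head=1 tape=a[b]aaa   (R,b)→(H,b,→)
state=H head=2 tape=ab[a]aa
Cell 0 holds a when M halts.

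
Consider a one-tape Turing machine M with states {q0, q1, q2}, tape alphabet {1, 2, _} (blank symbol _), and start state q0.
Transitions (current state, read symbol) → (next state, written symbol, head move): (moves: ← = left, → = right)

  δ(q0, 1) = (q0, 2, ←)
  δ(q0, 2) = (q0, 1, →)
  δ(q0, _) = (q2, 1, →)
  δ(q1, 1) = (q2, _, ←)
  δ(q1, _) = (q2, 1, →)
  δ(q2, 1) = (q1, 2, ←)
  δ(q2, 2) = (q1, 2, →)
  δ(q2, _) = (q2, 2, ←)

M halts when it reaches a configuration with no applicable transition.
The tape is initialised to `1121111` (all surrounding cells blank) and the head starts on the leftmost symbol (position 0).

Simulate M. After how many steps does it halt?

q0 | _[1]121111__   read 1 → write 2, move ←, go to q0
q0 | [_]2121111__   read _ → write 1, move →, go to q2
q2 | 1[2]121111__   read 2 → write 2, move →, go to q1
q1 | 12[1]21111__   read 1 → write _, move ←, go to q2
q2 | 1[2]_21111__   read 2 → write 2, move →, go to q1
q1 | 12[_]21111__   read _ → write 1, move →, go to q2
q2 | 121[2]1111__   read 2 → write 2, move →, go to q1
q1 | 1212[1]111__   read 1 → write _, move ←, go to q2
q2 | 121[2]_111__   read 2 → write 2, move →, go to q1
q1 | 1212[_]111__   read _ → write 1, move →, go to q2
q2 | 12121[1]11__   read 1 → write 2, move ←, go to q1
q1 | 1212[1]211__   read 1 → write _, move ←, go to q2
q2 | 121[2]_211__   read 2 → write 2, move →, go to q1
q1 | 1212[_]211__   read _ → write 1, move →, go to q2
q2 | 12121[2]11__   read 2 → write 2, move →, go to q1
q1 | 121212[1]1__   read 1 → write _, move ←, go to q2
q2 | 12121[2]_1__   read 2 → write 2, move →, go to q1
q1 | 121212[_]1__   read _ → write 1, move →, go to q2
q2 | 1212121[1]__   read 1 → write 2, move ←, go to q1
q1 | 121212[1]2__   read 1 → write _, move ←, go to q2
q2 | 12121[2]_2__   read 2 → write 2, move →, go to q1
q1 | 121212[_]2__   read _ → write 1, move →, go to q2
q2 | 1212121[2]__   read 2 → write 2, move →, go to q1
q1 | 12121212[_]_   read _ → write 1, move →, go to q2
q2 | 121212121[_]   read _ → write 2, move ←, go to q2
q2 | 12121212[1]2   read 1 → write 2, move ←, go to q1
q1 | 1212121[2]22
M halts after 26 transitions.

26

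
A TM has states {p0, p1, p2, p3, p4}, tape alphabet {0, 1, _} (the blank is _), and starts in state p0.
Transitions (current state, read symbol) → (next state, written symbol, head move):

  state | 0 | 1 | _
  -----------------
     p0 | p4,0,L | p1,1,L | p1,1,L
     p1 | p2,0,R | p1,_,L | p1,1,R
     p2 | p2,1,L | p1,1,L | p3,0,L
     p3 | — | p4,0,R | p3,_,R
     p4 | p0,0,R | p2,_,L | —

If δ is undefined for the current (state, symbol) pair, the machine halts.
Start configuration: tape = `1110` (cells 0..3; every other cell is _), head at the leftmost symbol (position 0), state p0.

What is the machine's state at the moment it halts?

p3

state=p0 head=0 tape=____[1]110_   (p0,1)→(p1,1,L)
state=p1 head=-1 tape=___[_]1110_   (p1,_)→(p1,1,R)
state=p1 head=0 tape=___1[1]110_   (p1,1)→(p1,_,L)
state=p1 head=-1 tape=___[1]_110_   (p1,1)→(p1,_,L)
state=p1 head=-2 tape=__[_]__110_   (p1,_)→(p1,1,R)
state=p1 head=-1 tape=__1[_]_110_   (p1,_)→(p1,1,R)
state=p1 head=0 tape=__11[_]110_   (p1,_)→(p1,1,R)
state=p1 head=1 tape=__111[1]10_   (p1,1)→(p1,_,L)
state=p1 head=0 tape=__11[1]_10_   (p1,1)→(p1,_,L)
state=p1 head=-1 tape=__1[1]__10_   (p1,1)→(p1,_,L)
state=p1 head=-2 tape=__[1]___10_   (p1,1)→(p1,_,L)
state=p1 head=-3 tape=_[_]____10_   (p1,_)→(p1,1,R)
state=p1 head=-2 tape=_1[_]___10_   (p1,_)→(p1,1,R)
state=p1 head=-1 tape=_11[_]__10_   (p1,_)→(p1,1,R)
state=p1 head=0 tape=_111[_]_10_   (p1,_)→(p1,1,R)
state=p1 head=1 tape=_1111[_]10_   (p1,_)→(p1,1,R)
state=p1 head=2 tape=_11111[1]0_   (p1,1)→(p1,_,L)
state=p1 head=1 tape=_1111[1]_0_   (p1,1)→(p1,_,L)
state=p1 head=0 tape=_111[1]__0_   (p1,1)→(p1,_,L)
state=p1 head=-1 tape=_11[1]___0_   (p1,1)→(p1,_,L)
state=p1 head=-2 tape=_1[1]____0_   (p1,1)→(p1,_,L)
state=p1 head=-3 tape=_[1]_____0_   (p1,1)→(p1,_,L)
state=p1 head=-4 tape=[_]______0_   (p1,_)→(p1,1,R)
state=p1 head=-3 tape=1[_]_____0_   (p1,_)→(p1,1,R)
state=p1 head=-2 tape=11[_]____0_   (p1,_)→(p1,1,R)
state=p1 head=-1 tape=111[_]___0_   (p1,_)→(p1,1,R)
state=p1 head=0 tape=1111[_]__0_   (p1,_)→(p1,1,R)
state=p1 head=1 tape=11111[_]_0_   (p1,_)→(p1,1,R)
state=p1 head=2 tape=111111[_]0_   (p1,_)→(p1,1,R)
state=p1 head=3 tape=1111111[0]_   (p1,0)→(p2,0,R)
state=p2 head=4 tape=11111110[_]   (p2,_)→(p3,0,L)
state=p3 head=3 tape=1111111[0]0
No transition is defined for (p3, 0); M halts in state p3.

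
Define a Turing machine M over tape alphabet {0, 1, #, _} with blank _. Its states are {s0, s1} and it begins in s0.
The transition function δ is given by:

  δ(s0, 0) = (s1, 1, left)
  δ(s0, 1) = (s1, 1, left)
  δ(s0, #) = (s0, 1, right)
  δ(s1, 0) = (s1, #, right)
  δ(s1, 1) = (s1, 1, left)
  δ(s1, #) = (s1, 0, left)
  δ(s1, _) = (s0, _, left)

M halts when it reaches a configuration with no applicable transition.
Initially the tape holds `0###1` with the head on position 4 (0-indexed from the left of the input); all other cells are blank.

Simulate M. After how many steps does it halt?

14

s0 | __0###[1]   read 1 → write 1, move left, go to s1
s1 | __0##[#]1   read # → write 0, move left, go to s1
s1 | __0#[#]01   read # → write 0, move left, go to s1
s1 | __0[#]001   read # → write 0, move left, go to s1
s1 | __[0]0001   read 0 → write #, move right, go to s1
s1 | __#[0]001   read 0 → write #, move right, go to s1
s1 | __##[0]01   read 0 → write #, move right, go to s1
s1 | __###[0]1   read 0 → write #, move right, go to s1
s1 | __####[1]   read 1 → write 1, move left, go to s1
s1 | __###[#]1   read # → write 0, move left, go to s1
s1 | __##[#]01   read # → write 0, move left, go to s1
s1 | __#[#]001   read # → write 0, move left, go to s1
s1 | __[#]0001   read # → write 0, move left, go to s1
s1 | _[_]00001   read _ → write _, move left, go to s0
s0 | [_]_00001
M halts after 14 transitions.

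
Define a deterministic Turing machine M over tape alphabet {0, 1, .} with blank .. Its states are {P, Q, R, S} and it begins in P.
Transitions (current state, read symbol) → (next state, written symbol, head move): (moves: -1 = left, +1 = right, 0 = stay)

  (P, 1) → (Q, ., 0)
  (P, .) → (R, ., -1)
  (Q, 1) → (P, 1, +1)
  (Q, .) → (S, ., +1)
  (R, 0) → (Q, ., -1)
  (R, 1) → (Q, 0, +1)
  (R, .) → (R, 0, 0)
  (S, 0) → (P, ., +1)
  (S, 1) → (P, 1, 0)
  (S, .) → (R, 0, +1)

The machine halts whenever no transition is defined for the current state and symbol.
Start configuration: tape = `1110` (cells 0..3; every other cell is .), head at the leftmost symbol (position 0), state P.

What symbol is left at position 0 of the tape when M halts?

.

P | [1]110.   read 1 → write ., move 0, go to Q
Q | [.]110.   read . → write ., move +1, go to S
S | .[1]10.   read 1 → write 1, move 0, go to P
P | .[1]10.   read 1 → write ., move 0, go to Q
Q | .[.]10.   read . → write ., move +1, go to S
S | ..[1]0.   read 1 → write 1, move 0, go to P
P | ..[1]0.   read 1 → write ., move 0, go to Q
Q | ..[.]0.   read . → write ., move +1, go to S
S | ...[0].   read 0 → write ., move +1, go to P
P | ....[.]   read . → write ., move -1, go to R
R | ...[.].   read . → write 0, move 0, go to R
R | ...[0].   read 0 → write ., move -1, go to Q
Q | ..[.]..   read . → write ., move +1, go to S
S | ...[.].   read . → write 0, move +1, go to R
R | ...0[.]   read . → write 0, move 0, go to R
R | ...0[0]   read 0 → write ., move -1, go to Q
Q | ...[0].
Cell 0 holds . when M halts.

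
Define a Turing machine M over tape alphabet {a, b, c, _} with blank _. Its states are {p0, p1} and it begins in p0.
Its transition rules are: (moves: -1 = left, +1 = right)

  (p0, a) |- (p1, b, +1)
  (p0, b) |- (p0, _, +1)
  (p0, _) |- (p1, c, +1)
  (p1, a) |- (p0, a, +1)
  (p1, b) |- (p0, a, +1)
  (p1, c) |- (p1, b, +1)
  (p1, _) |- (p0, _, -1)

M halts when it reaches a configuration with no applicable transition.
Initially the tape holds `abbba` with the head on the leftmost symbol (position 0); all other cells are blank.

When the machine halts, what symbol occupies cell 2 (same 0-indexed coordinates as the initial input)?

_

p0 | [a]bbba__   read a → write b, move +1, go to p1
p1 | b[b]bba__   read b → write a, move +1, go to p0
p0 | ba[b]ba__   read b → write _, move +1, go to p0
p0 | ba_[b]a__   read b → write _, move +1, go to p0
p0 | ba__[a]__   read a → write b, move +1, go to p1
p1 | ba__b[_]_   read _ → write _, move -1, go to p0
p0 | ba__[b]__   read b → write _, move +1, go to p0
p0 | ba___[_]_   read _ → write c, move +1, go to p1
p1 | ba___c[_]   read _ → write _, move -1, go to p0
p0 | ba___[c]_
Cell 2 holds _ when M halts.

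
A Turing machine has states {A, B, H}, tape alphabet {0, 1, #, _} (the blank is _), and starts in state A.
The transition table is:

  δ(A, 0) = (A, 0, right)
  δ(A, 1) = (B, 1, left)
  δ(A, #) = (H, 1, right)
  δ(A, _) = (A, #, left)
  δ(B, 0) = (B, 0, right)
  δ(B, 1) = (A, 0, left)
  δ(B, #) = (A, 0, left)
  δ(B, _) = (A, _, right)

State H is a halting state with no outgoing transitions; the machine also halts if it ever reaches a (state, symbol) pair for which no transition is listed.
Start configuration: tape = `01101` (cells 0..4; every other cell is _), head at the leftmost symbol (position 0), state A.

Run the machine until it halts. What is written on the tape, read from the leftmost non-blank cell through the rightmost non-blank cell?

000001

A | [0]1101__   read 0 → write 0, move right, go to A
A | 0[1]101__   read 1 → write 1, move left, go to B
B | [0]1101__   read 0 → write 0, move right, go to B
B | 0[1]101__   read 1 → write 0, move left, go to A
A | [0]0101__   read 0 → write 0, move right, go to A
A | 0[0]101__   read 0 → write 0, move right, go to A
A | 00[1]01__   read 1 → write 1, move left, go to B
B | 0[0]101__   read 0 → write 0, move right, go to B
B | 00[1]01__   read 1 → write 0, move left, go to A
A | 0[0]001__   read 0 → write 0, move right, go to A
A | 00[0]01__   read 0 → write 0, move right, go to A
A | 000[0]1__   read 0 → write 0, move right, go to A
A | 0000[1]__   read 1 → write 1, move left, go to B
B | 000[0]1__   read 0 → write 0, move right, go to B
B | 0000[1]__   read 1 → write 0, move left, go to A
A | 000[0]0__   read 0 → write 0, move right, go to A
A | 0000[0]__   read 0 → write 0, move right, go to A
A | 00000[_]_   read _ → write #, move left, go to A
A | 0000[0]#_   read 0 → write 0, move right, go to A
A | 00000[#]_   read # → write 1, move right, go to H
H | 000001[_]
The non-blank tape span at halt is 000001.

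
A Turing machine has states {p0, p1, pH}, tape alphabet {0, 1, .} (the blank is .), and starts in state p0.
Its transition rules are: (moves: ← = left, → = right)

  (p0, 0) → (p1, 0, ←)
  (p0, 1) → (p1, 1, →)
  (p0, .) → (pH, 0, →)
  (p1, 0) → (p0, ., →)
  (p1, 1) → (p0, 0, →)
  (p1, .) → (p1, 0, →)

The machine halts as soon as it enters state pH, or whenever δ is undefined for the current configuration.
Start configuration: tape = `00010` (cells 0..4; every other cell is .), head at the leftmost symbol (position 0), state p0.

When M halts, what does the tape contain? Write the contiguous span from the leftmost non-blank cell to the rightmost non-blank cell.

state=p0 head=0 tape=.[0]0010..   (p0,0)→(p1,0,←)
state=p1 head=-1 tape=[.]00010..   (p1,.)→(p1,0,→)
state=p1 head=0 tape=0[0]0010..   (p1,0)→(p0,.,→)
state=p0 head=1 tape=0.[0]010..   (p0,0)→(p1,0,←)
state=p1 head=0 tape=0[.]0010..   (p1,.)→(p1,0,→)
state=p1 head=1 tape=00[0]010..   (p1,0)→(p0,.,→)
state=p0 head=2 tape=00.[0]10..   (p0,0)→(p1,0,←)
state=p1 head=1 tape=00[.]010..   (p1,.)→(p1,0,→)
state=p1 head=2 tape=000[0]10..   (p1,0)→(p0,.,→)
state=p0 head=3 tape=000.[1]0..   (p0,1)→(p1,1,→)
state=p1 head=4 tape=000.1[0]..   (p1,0)→(p0,.,→)
state=p0 head=5 tape=000.1.[.].   (p0,.)→(pH,0,→)
state=pH head=6 tape=000.1.0[.]
The non-blank tape span at halt is 000.1.0.

000.1.0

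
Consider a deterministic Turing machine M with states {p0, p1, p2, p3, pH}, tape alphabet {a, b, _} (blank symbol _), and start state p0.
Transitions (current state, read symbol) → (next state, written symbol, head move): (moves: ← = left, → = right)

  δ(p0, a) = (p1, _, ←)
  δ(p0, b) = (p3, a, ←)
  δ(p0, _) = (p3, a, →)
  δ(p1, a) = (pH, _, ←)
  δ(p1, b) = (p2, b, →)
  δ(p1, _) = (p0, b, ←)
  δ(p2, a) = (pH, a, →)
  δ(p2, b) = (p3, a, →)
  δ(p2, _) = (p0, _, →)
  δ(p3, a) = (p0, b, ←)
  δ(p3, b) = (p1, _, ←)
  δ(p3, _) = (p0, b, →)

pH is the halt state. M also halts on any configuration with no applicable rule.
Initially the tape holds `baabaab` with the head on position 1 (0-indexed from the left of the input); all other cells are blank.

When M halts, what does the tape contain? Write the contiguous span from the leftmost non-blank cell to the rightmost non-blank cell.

state=p0 head=1 tape=_b[a]abaab   (p0,a)→(p1,_,←)
state=p1 head=0 tape=_[b]_abaab   (p1,b)→(p2,b,→)
state=p2 head=1 tape=_b[_]abaab   (p2,_)→(p0,_,→)
state=p0 head=2 tape=_b_[a]baab   (p0,a)→(p1,_,←)
state=p1 head=1 tape=_b[_]_baab   (p1,_)→(p0,b,←)
state=p0 head=0 tape=_[b]b_baab   (p0,b)→(p3,a,←)
state=p3 head=-1 tape=[_]ab_baab   (p3,_)→(p0,b,→)
state=p0 head=0 tape=b[a]b_baab   (p0,a)→(p1,_,←)
state=p1 head=-1 tape=[b]_b_baab   (p1,b)→(p2,b,→)
state=p2 head=0 tape=b[_]b_baab   (p2,_)→(p0,_,→)
state=p0 head=1 tape=b_[b]_baab   (p0,b)→(p3,a,←)
state=p3 head=0 tape=b[_]a_baab   (p3,_)→(p0,b,→)
state=p0 head=1 tape=bb[a]_baab   (p0,a)→(p1,_,←)
state=p1 head=0 tape=b[b]__baab   (p1,b)→(p2,b,→)
state=p2 head=1 tape=bb[_]_baab   (p2,_)→(p0,_,→)
state=p0 head=2 tape=bb_[_]baab   (p0,_)→(p3,a,→)
state=p3 head=3 tape=bb_a[b]aab   (p3,b)→(p1,_,←)
state=p1 head=2 tape=bb_[a]_aab   (p1,a)→(pH,_,←)
state=pH head=1 tape=bb[_]__aab
The non-blank tape span at halt is bb___aab.

bb___aab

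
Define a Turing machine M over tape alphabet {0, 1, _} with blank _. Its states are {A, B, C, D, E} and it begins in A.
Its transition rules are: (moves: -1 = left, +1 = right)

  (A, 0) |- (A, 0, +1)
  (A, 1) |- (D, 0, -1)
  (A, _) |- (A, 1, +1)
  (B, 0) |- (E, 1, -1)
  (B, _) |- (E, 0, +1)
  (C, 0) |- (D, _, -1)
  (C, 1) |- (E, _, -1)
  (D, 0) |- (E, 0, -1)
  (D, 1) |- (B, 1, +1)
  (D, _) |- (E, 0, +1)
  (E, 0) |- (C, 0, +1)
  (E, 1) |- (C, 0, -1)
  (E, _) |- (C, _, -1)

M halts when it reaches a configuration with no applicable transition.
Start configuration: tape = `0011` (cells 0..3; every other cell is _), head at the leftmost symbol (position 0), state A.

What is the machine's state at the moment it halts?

C

A | __[0]011   read 0 → write 0, move +1, go to A
A | __0[0]11   read 0 → write 0, move +1, go to A
A | __00[1]1   read 1 → write 0, move -1, go to D
D | __0[0]01   read 0 → write 0, move -1, go to E
E | __[0]001   read 0 → write 0, move +1, go to C
C | __0[0]01   read 0 → write _, move -1, go to D
D | __[0]_01   read 0 → write 0, move -1, go to E
E | _[_]0_01   read _ → write _, move -1, go to C
C | [_]_0_01
No transition is defined for (C, _); M halts in state C.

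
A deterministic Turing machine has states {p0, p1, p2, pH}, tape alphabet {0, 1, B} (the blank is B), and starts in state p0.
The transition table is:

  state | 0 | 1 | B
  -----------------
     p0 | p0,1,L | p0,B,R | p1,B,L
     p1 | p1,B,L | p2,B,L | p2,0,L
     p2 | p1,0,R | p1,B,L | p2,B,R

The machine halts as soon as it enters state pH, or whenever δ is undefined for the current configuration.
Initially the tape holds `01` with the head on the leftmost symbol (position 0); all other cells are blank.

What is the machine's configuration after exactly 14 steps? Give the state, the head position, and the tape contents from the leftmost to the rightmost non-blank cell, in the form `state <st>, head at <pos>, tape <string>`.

state p1, head at -2, tape 00B11

p0 | BBBB[0]1   read 0 → write 1, move L, go to p0
p0 | BBB[B]11   read B → write B, move L, go to p1
p1 | BB[B]B11   read B → write 0, move L, go to p2
p2 | B[B]0B11   read B → write B, move R, go to p2
p2 | BB[0]B11   read 0 → write 0, move R, go to p1
p1 | BB0[B]11   read B → write 0, move L, go to p2
p2 | BB[0]011   read 0 → write 0, move R, go to p1
p1 | BB0[0]11   read 0 → write B, move L, go to p1
p1 | BB[0]B11   read 0 → write B, move L, go to p1
p1 | B[B]BB11   read B → write 0, move L, go to p2
p2 | [B]0BB11   read B → write B, move R, go to p2
p2 | B[0]BB11   read 0 → write 0, move R, go to p1
p1 | B0[B]B11   read B → write 0, move L, go to p2
p2 | B[0]0B11   read 0 → write 0, move R, go to p1
p1 | B0[0]B11
After 14 steps: state p1, head at -2, tape 00B11.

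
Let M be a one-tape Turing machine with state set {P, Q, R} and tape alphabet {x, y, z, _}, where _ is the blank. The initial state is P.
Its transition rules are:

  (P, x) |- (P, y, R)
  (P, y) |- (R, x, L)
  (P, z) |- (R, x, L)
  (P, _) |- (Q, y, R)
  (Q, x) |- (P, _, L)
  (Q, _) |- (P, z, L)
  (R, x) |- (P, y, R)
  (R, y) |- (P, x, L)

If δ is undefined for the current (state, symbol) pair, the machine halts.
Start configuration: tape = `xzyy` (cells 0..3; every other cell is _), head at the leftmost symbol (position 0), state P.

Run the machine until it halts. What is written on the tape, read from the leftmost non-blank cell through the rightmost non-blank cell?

state=P head=0 tape=__[x]zyy   (P,x)→(P,y,R)
state=P head=1 tape=__y[z]yy   (P,z)→(R,x,L)
state=R head=0 tape=__[y]xyy   (R,y)→(P,x,L)
state=P head=-1 tape=_[_]xxyy   (P,_)→(Q,y,R)
state=Q head=0 tape=_y[x]xyy   (Q,x)→(P,_,L)
state=P head=-1 tape=_[y]_xyy   (P,y)→(R,x,L)
state=R head=-2 tape=[_]x_xyy
The non-blank tape span at halt is x_xyy.

x_xyy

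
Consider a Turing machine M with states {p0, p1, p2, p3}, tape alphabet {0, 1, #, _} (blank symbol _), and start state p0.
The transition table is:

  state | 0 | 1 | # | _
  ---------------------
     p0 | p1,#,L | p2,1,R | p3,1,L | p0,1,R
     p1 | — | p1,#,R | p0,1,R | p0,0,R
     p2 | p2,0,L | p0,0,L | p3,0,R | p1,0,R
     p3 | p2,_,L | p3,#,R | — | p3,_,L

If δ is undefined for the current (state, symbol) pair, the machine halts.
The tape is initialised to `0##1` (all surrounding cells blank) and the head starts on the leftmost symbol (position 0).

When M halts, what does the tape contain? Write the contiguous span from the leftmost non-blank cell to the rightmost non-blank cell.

0010#1

state=p0 head=0 tape=__[0]##1   (p0,0)→(p1,#,L)
state=p1 head=-1 tape=_[_]###1   (p1,_)→(p0,0,R)
state=p0 head=0 tape=_0[#]##1   (p0,#)→(p3,1,L)
state=p3 head=-1 tape=_[0]1##1   (p3,0)→(p2,_,L)
state=p2 head=-2 tape=[_]_1##1   (p2,_)→(p1,0,R)
state=p1 head=-1 tape=0[_]1##1   (p1,_)→(p0,0,R)
state=p0 head=0 tape=00[1]##1   (p0,1)→(p2,1,R)
state=p2 head=1 tape=001[#]#1   (p2,#)→(p3,0,R)
state=p3 head=2 tape=0010[#]1
The non-blank tape span at halt is 0010#1.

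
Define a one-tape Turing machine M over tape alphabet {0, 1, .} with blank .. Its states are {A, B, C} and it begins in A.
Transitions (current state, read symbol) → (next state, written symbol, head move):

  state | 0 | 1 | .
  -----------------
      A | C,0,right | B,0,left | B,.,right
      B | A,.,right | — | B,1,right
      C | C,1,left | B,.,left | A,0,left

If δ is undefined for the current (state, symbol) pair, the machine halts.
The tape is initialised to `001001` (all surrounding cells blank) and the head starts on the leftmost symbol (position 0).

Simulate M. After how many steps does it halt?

A | ..[0]01001   read 0 → write 0, move right, go to C
C | ..0[0]1001   read 0 → write 1, move left, go to C
C | ..[0]11001   read 0 → write 1, move left, go to C
C | .[.]111001   read . → write 0, move left, go to A
A | [.]0111001   read . → write ., move right, go to B
B | .[0]111001   read 0 → write ., move right, go to A
A | ..[1]11001   read 1 → write 0, move left, go to B
B | .[.]011001   read . → write 1, move right, go to B
B | .1[0]11001   read 0 → write ., move right, go to A
A | .1.[1]1001   read 1 → write 0, move left, go to B
B | .1[.]01001   read . → write 1, move right, go to B
B | .11[0]1001   read 0 → write ., move right, go to A
A | .11.[1]001   read 1 → write 0, move left, go to B
B | .11[.]0001   read . → write 1, move right, go to B
B | .111[0]001   read 0 → write ., move right, go to A
A | .111.[0]01   read 0 → write 0, move right, go to C
C | .111.0[0]1   read 0 → write 1, move left, go to C
C | .111.[0]11   read 0 → write 1, move left, go to C
C | .111[.]111   read . → write 0, move left, go to A
A | .11[1]0111   read 1 → write 0, move left, go to B
B | .1[1]00111
M halts after 20 transitions.

20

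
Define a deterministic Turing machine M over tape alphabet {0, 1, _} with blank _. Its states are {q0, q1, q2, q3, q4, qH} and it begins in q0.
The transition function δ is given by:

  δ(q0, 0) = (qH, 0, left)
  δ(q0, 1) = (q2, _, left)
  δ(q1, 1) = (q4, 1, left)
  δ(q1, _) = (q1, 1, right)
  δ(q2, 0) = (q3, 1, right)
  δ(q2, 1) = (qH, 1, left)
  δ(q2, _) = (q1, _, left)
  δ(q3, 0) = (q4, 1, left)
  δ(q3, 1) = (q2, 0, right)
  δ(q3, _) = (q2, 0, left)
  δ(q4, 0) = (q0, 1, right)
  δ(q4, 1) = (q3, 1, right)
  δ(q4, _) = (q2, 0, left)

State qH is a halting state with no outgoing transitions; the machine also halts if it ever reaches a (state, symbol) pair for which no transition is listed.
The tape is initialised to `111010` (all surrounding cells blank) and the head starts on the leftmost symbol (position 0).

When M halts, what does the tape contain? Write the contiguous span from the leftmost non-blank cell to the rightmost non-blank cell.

q0 | __[1]11010   read 1 → write _, move left, go to q2
q2 | _[_]_11010   read _ → write _, move left, go to q1
q1 | [_]__11010   read _ → write 1, move right, go to q1
q1 | 1[_]_11010   read _ → write 1, move right, go to q1
q1 | 11[_]11010   read _ → write 1, move right, go to q1
q1 | 111[1]1010   read 1 → write 1, move left, go to q4
q4 | 11[1]11010   read 1 → write 1, move right, go to q3
q3 | 111[1]1010   read 1 → write 0, move right, go to q2
q2 | 1110[1]010   read 1 → write 1, move left, go to qH
qH | 111[0]1010
The non-blank tape span at halt is 11101010.

11101010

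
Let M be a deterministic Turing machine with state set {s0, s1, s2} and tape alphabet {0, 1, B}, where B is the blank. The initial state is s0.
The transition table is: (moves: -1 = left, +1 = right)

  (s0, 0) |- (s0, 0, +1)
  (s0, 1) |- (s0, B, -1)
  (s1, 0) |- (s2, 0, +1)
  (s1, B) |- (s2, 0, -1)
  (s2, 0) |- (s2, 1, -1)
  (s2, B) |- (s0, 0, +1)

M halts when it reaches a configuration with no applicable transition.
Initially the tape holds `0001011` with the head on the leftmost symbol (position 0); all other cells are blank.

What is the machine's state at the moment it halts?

s0

state=s0 head=0 tape=[0]001011   (s0,0)→(s0,0,+1)
state=s0 head=1 tape=0[0]01011   (s0,0)→(s0,0,+1)
state=s0 head=2 tape=00[0]1011   (s0,0)→(s0,0,+1)
state=s0 head=3 tape=000[1]011   (s0,1)→(s0,B,-1)
state=s0 head=2 tape=00[0]B011   (s0,0)→(s0,0,+1)
state=s0 head=3 tape=000[B]011
No transition is defined for (s0, B); M halts in state s0.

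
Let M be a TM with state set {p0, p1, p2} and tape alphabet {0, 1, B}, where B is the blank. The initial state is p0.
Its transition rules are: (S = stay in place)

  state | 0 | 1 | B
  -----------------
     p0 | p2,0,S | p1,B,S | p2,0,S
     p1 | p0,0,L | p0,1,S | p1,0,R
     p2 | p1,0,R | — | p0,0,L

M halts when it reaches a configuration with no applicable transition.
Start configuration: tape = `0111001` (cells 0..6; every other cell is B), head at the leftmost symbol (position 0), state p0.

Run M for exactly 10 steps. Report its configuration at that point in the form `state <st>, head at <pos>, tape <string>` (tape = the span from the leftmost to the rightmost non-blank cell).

state p1, head at 3, tape 000B001

p0 | [0]111001   read 0 → write 0, move S, go to p2
p2 | [0]111001   read 0 → write 0, move R, go to p1
p1 | 0[1]11001   read 1 → write 1, move S, go to p0
p0 | 0[1]11001   read 1 → write B, move S, go to p1
p1 | 0[B]11001   read B → write 0, move R, go to p1
p1 | 00[1]1001   read 1 → write 1, move S, go to p0
p0 | 00[1]1001   read 1 → write B, move S, go to p1
p1 | 00[B]1001   read B → write 0, move R, go to p1
p1 | 000[1]001   read 1 → write 1, move S, go to p0
p0 | 000[1]001   read 1 → write B, move S, go to p1
p1 | 000[B]001
After 10 steps: state p1, head at 3, tape 000B001.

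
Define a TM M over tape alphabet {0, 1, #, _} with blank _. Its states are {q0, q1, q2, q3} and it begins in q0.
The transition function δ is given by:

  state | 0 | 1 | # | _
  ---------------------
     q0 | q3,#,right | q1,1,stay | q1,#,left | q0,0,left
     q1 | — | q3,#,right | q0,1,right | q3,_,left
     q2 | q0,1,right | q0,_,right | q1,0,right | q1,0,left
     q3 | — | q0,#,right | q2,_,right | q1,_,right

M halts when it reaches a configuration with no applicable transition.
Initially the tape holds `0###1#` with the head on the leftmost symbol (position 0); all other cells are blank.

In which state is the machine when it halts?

q0 | [0]###1#_   read 0 → write #, move right, go to q3
q3 | #[#]##1#_   read # → write _, move right, go to q2
q2 | #_[#]#1#_   read # → write 0, move right, go to q1
q1 | #_0[#]1#_   read # → write 1, move right, go to q0
q0 | #_01[1]#_   read 1 → write 1, move stay, go to q1
q1 | #_01[1]#_   read 1 → write #, move right, go to q3
q3 | #_01#[#]_   read # → write _, move right, go to q2
q2 | #_01#_[_]   read _ → write 0, move left, go to q1
q1 | #_01#[_]0   read _ → write _, move left, go to q3
q3 | #_01[#]_0   read # → write _, move right, go to q2
q2 | #_01_[_]0   read _ → write 0, move left, go to q1
q1 | #_01[_]00   read _ → write _, move left, go to q3
q3 | #_0[1]_00   read 1 → write #, move right, go to q0
q0 | #_0#[_]00   read _ → write 0, move left, go to q0
q0 | #_0[#]000   read # → write #, move left, go to q1
q1 | #_[0]#000
No transition is defined for (q1, 0); M halts in state q1.

q1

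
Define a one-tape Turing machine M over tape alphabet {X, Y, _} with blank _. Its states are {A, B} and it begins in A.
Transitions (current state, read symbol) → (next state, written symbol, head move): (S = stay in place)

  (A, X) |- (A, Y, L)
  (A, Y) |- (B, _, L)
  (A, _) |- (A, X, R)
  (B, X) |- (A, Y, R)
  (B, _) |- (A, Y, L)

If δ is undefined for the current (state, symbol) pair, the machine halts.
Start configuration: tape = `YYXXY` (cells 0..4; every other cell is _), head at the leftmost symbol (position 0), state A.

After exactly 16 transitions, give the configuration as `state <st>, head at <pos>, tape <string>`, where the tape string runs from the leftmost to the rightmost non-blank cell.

state=A head=0 tape=__[Y]YXXY   (A,Y)→(B,_,L)
state=B head=-1 tape=_[_]_YXXY   (B,_)→(A,Y,L)
state=A head=-2 tape=[_]Y_YXXY   (A,_)→(A,X,R)
state=A head=-1 tape=X[Y]_YXXY   (A,Y)→(B,_,L)
state=B head=-2 tape=[X]__YXXY   (B,X)→(A,Y,R)
state=A head=-1 tape=Y[_]_YXXY   (A,_)→(A,X,R)
state=A head=0 tape=YX[_]YXXY   (A,_)→(A,X,R)
state=A head=1 tape=YXX[Y]XXY   (A,Y)→(B,_,L)
state=B head=0 tape=YX[X]_XXY   (B,X)→(A,Y,R)
state=A head=1 tape=YXY[_]XXY   (A,_)→(A,X,R)
state=A head=2 tape=YXYX[X]XY   (A,X)→(A,Y,L)
state=A head=1 tape=YXY[X]YXY   (A,X)→(A,Y,L)
state=A head=0 tape=YX[Y]YYXY   (A,Y)→(B,_,L)
state=B head=-1 tape=Y[X]_YYXY   (B,X)→(A,Y,R)
state=A head=0 tape=YY[_]YYXY   (A,_)→(A,X,R)
state=A head=1 tape=YYX[Y]YXY   (A,Y)→(B,_,L)
state=B head=0 tape=YY[X]_YXY
After 16 steps: state B, head at 0, tape YYX_YXY.

state B, head at 0, tape YYX_YXY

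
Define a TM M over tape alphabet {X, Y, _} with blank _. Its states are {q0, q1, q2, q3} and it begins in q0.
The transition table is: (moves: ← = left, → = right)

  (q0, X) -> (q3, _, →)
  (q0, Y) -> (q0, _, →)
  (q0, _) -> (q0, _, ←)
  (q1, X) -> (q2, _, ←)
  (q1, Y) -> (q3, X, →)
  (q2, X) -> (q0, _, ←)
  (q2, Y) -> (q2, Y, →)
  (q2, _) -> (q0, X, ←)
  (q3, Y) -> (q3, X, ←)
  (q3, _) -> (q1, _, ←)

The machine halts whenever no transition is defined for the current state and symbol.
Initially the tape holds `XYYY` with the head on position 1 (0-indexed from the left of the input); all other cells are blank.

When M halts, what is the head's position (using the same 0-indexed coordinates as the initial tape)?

state=q0 head=1 tape=X[Y]YY_   (q0,Y)→(q0,_,→)
state=q0 head=2 tape=X_[Y]Y_   (q0,Y)→(q0,_,→)
state=q0 head=3 tape=X__[Y]_   (q0,Y)→(q0,_,→)
state=q0 head=4 tape=X___[_]   (q0,_)→(q0,_,←)
state=q0 head=3 tape=X__[_]_   (q0,_)→(q0,_,←)
state=q0 head=2 tape=X_[_]__   (q0,_)→(q0,_,←)
state=q0 head=1 tape=X[_]___   (q0,_)→(q0,_,←)
state=q0 head=0 tape=[X]____   (q0,X)→(q3,_,→)
state=q3 head=1 tape=_[_]___   (q3,_)→(q1,_,←)
state=q1 head=0 tape=[_]____
At halt the head is at cell 0.

0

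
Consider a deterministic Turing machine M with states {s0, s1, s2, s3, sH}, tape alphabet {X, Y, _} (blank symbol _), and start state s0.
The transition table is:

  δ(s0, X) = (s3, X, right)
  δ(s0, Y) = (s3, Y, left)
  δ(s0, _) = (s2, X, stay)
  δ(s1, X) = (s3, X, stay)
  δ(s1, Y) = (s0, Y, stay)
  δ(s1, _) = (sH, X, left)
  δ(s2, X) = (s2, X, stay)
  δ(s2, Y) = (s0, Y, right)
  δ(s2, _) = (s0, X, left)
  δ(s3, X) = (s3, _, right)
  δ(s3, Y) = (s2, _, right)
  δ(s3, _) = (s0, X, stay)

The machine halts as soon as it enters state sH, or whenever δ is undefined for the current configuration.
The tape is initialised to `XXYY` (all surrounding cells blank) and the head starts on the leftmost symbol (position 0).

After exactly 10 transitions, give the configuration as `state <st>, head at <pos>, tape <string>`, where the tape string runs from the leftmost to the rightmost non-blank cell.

state s2, head at 4, tape X__YX

state=s0 head=0 tape=[X]XYY_   (s0,X)→(s3,X,right)
state=s3 head=1 tape=X[X]YY_   (s3,X)→(s3,_,right)
state=s3 head=2 tape=X_[Y]Y_   (s3,Y)→(s2,_,right)
state=s2 head=3 tape=X__[Y]_   (s2,Y)→(s0,Y,right)
state=s0 head=4 tape=X__Y[_]   (s0,_)→(s2,X,stay)
state=s2 head=4 tape=X__Y[X]   (s2,X)→(s2,X,stay)
state=s2 head=4 tape=X__Y[X]   (s2,X)→(s2,X,stay)
state=s2 head=4 tape=X__Y[X]   (s2,X)→(s2,X,stay)
state=s2 head=4 tape=X__Y[X]   (s2,X)→(s2,X,stay)
state=s2 head=4 tape=X__Y[X]   (s2,X)→(s2,X,stay)
state=s2 head=4 tape=X__Y[X]
After 10 steps: state s2, head at 4, tape X__YX.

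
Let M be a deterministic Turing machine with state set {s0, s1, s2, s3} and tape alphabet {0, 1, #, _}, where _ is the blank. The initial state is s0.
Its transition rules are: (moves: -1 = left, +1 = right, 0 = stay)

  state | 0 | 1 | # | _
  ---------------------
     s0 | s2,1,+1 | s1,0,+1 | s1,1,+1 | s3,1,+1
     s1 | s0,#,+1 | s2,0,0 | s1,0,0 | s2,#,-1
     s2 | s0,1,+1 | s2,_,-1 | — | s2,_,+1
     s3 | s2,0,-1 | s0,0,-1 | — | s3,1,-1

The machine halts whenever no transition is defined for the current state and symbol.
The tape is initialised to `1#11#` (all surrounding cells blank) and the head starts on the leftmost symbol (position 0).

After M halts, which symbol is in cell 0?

0

state=s0 head=0 tape=[1]#11#_____   (s0,1)→(s1,0,+1)
state=s1 head=1 tape=0[#]11#_____   (s1,#)→(s1,0,0)
state=s1 head=1 tape=0[0]11#_____   (s1,0)→(s0,#,+1)
state=s0 head=2 tape=0#[1]1#_____   (s0,1)→(s1,0,+1)
state=s1 head=3 tape=0#0[1]#_____   (s1,1)→(s2,0,0)
state=s2 head=3 tape=0#0[0]#_____   (s2,0)→(s0,1,+1)
state=s0 head=4 tape=0#01[#]_____   (s0,#)→(s1,1,+1)
state=s1 head=5 tape=0#011[_]____   (s1,_)→(s2,#,-1)
state=s2 head=4 tape=0#01[1]#____   (s2,1)→(s2,_,-1)
state=s2 head=3 tape=0#0[1]_#____   (s2,1)→(s2,_,-1)
state=s2 head=2 tape=0#[0]__#____   (s2,0)→(s0,1,+1)
state=s0 head=3 tape=0#1[_]_#____   (s0,_)→(s3,1,+1)
state=s3 head=4 tape=0#11[_]#____   (s3,_)→(s3,1,-1)
state=s3 head=3 tape=0#1[1]1#____   (s3,1)→(s0,0,-1)
state=s0 head=2 tape=0#[1]01#____   (s0,1)→(s1,0,+1)
state=s1 head=3 tape=0#0[0]1#____   (s1,0)→(s0,#,+1)
state=s0 head=4 tape=0#0#[1]#____   (s0,1)→(s1,0,+1)
state=s1 head=5 tape=0#0#0[#]____   (s1,#)→(s1,0,0)
state=s1 head=5 tape=0#0#0[0]____   (s1,0)→(s0,#,+1)
state=s0 head=6 tape=0#0#0#[_]___   (s0,_)→(s3,1,+1)
state=s3 head=7 tape=0#0#0#1[_]__   (s3,_)→(s3,1,-1)
state=s3 head=6 tape=0#0#0#[1]1__   (s3,1)→(s0,0,-1)
state=s0 head=5 tape=0#0#0[#]01__   (s0,#)→(s1,1,+1)
state=s1 head=6 tape=0#0#01[0]1__   (s1,0)→(s0,#,+1)
state=s0 head=7 tape=0#0#01#[1]__   (s0,1)→(s1,0,+1)
state=s1 head=8 tape=0#0#01#0[_]_   (s1,_)→(s2,#,-1)
state=s2 head=7 tape=0#0#01#[0]#_   (s2,0)→(s0,1,+1)
state=s0 head=8 tape=0#0#01#1[#]_   (s0,#)→(s1,1,+1)
state=s1 head=9 tape=0#0#01#11[_]   (s1,_)→(s2,#,-1)
state=s2 head=8 tape=0#0#01#1[1]#   (s2,1)→(s2,_,-1)
state=s2 head=7 tape=0#0#01#[1]_#   (s2,1)→(s2,_,-1)
state=s2 head=6 tape=0#0#01[#]__#
Cell 0 holds 0 when M halts.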